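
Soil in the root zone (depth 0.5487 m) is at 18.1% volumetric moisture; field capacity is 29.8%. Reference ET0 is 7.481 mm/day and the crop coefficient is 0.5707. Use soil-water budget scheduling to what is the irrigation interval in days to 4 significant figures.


Approach: apply soil-water budget scheduling, SMD = (FC-theta)/100*depth*1000; ETc = ET0*Kc; interval = SMD/ETc.
Step 1 — soil moisture deficit:
  SMD = (29.8 - 18.1)/100 * 0.5487 * 1000 = 64.1979 mm
Step 2 — daily crop ET (ETc = ET0*Kc):
  ETc = 7.481 * 0.5707 = 4.26941 mm/day
Step 3 — irrigation interval (SMD/ETc):
  interval = 64.1979 / 4.26941 = 15.04 days
Therefore the irrigation interval = 15.04 days.


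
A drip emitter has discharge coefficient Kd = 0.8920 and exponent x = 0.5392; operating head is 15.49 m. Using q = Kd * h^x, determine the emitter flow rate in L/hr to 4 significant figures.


q = 0.8920 * 15.49^0.5392 = 3.909 L/hr
Therefore the emitter flow rate = 3.909 L/hr.


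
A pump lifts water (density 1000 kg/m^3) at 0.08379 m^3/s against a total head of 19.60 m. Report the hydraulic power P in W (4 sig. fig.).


Approach: apply the hydraulic power relation, P = rho*g*Q*H.
P = 1000 * 9.81 * 0.08379 * 19.60 = 16110 W
Therefore the hydraulic power P = 16110 W.


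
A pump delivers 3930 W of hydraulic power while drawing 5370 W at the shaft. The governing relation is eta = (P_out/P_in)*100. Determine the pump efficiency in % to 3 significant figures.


eta = (3930 / 5370) * 100 = 73.2 %
Therefore the pump efficiency = 73.2 %.


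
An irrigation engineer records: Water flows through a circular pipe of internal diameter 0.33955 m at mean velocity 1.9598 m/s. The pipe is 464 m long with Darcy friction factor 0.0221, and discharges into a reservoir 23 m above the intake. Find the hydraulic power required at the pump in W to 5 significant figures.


Approach: apply continuity + Darcy-Weisbach + hydraulic power, Q = A*v; hf = f*(L/D)*(v^2/(2g)); H = static + hf; P = rho*g*Q*H.
Step 1 — flow rate (continuity, Q = A*v):
  A = pi*(0.33955/2)^2 = 0.09055185 m^2
  Q = 0.09055185 * 1.9598 = 0.1774635 m^3/s
Step 2 — friction head loss (Darcy-Weisbach):
  hf = 0.0221 * (464/0.33955) * (1.9598^2 / (2*9.81))
  hf = 5.911954 m
Step 3 — total head: H = 23 + 5.911954 = 28.91195 m
Step 4 — hydraulic power (P = rho*g*Q*H):
  P = 1000 * 9.81 * 0.1774635 * 28.91195 = 50333 W
Therefore the hydraulic power required at the pump = 50333 W.


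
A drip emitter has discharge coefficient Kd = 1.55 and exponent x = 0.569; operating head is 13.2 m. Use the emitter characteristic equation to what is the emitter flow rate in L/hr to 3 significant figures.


Approach: apply the emitter characteristic equation, q = Kd * h^x.
q = 1.55 * 13.2^0.569 = 6.73 L/hr
Therefore the emitter flow rate = 6.73 L/hr.


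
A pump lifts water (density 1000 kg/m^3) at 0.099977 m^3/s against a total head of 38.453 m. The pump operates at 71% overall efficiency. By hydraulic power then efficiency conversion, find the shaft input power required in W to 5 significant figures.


Approach: apply hydraulic power then efficiency conversion, P = rho*g*Q*H; P_in = P/eta.
Step 1 — hydraulic power (P = rho*g*Q*H):
  P = 1000 * 9.81 * 0.099977 * 38.453 = 37713.72 W
Step 2 — input power: P_in = P/eta = 37713.72 / 0.71 = 53118 W
Therefore the shaft input power required = 53118 W.


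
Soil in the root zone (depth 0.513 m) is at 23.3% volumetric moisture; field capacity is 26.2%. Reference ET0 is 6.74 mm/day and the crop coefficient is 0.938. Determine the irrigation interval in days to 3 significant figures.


Approach: apply soil-water budget scheduling, SMD = (FC-theta)/100*depth*1000; ETc = ET0*Kc; interval = SMD/ETc.
Step 1 — soil moisture deficit:
  SMD = (26.2 - 23.3)/100 * 0.513 * 1000 = 14.877 mm
Step 2 — daily crop ET (ETc = ET0*Kc):
  ETc = 6.74 * 0.938 = 6.3221 mm/day
Step 3 — irrigation interval (SMD/ETc):
  interval = 14.877 / 6.3221 = 2.35 days
Therefore the irrigation interval = 2.35 days.


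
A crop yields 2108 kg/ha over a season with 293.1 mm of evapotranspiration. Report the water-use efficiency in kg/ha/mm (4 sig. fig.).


Approach: apply the water-use efficiency ratio, WUE = yield/ET.
WUE = 2108 / 293.1 = 7.192 kg/ha/mm
Therefore the water-use efficiency = 7.192 kg/ha/mm.


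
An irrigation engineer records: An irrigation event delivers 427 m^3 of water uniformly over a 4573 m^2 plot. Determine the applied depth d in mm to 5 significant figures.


Approach: apply depth from volume over area, d = (V/A)*1000.
d = (427 / 4573) * 1000 = 93.374 mm
Therefore the applied depth d = 93.374 mm.


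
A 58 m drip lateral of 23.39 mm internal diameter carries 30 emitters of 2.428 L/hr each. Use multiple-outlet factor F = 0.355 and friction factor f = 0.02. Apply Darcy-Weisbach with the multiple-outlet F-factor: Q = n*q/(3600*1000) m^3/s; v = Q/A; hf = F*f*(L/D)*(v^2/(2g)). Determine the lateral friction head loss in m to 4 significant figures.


Q = 30*2.428/(3600*1000) = 2.02333e-05 m^3/s
A = pi*(23.39e-3/2)^2 = 4.29685e-04 m^2, so v = Q/A = 0.0470887 m/s
hf = 0.355*0.02*(58/0.02339)*(0.0470887^2/(2*9.81)) = 0.001990 m
Therefore the lateral friction head loss = 0.001990 m.


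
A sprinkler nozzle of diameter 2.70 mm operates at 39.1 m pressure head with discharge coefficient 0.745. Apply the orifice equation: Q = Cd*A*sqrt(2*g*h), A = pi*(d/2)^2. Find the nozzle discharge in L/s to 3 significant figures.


A = pi*(2.70e-3/2)^2 = 5.7256e-06 m^2
Q = 0.745 * 5.7256e-06 * sqrt(2*9.81*39.1) * 1000 = 0.118 L/s
Therefore the nozzle discharge = 0.118 L/s.


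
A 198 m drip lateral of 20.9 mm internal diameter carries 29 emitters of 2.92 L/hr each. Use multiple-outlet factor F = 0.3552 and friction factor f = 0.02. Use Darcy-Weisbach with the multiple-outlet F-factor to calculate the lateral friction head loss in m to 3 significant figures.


Approach: apply Darcy-Weisbach with the multiple-outlet F-factor, Q = n*q/(3600*1000) m^3/s; v = Q/A; hf = F*f*(L/D)*(v^2/(2g)).
Q = 29*2.92/(3600*1000) = 2.3522e-05 m^3/s
A = pi*(20.9e-3/2)^2 = 3.4307e-04 m^2, so v = Q/A = 0.068564 m/s
hf = 0.3552*0.02*(198/0.0209)*(0.068564^2/(2*9.81)) = 0.0161 m
Therefore the lateral friction head loss = 0.0161 m.


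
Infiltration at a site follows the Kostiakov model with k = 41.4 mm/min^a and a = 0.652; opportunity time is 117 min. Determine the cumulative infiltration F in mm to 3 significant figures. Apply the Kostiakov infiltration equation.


Approach: apply the Kostiakov infiltration equation, F = k*t^a.
F = 41.4 * 117^0.652 = 924 mm
Therefore the cumulative infiltration F = 924 mm.


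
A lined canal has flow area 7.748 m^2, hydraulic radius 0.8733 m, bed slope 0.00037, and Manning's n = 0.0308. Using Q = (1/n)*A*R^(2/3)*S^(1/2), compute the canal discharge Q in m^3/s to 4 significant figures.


Q = (1/0.0308) * 7.748 * 0.8733^(2/3) * 0.00037^(1/2) = 4.421 m^3/s
Therefore the canal discharge Q = 4.421 m^3/s.


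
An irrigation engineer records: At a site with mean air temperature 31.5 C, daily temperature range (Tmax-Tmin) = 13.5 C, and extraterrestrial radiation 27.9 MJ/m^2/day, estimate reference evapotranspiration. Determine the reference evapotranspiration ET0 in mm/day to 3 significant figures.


Approach: apply the Hargreaves-Samani method, ET0 = 0.0023*(Tmean+17.8)*sqrt(Tmax-Tmin)*0.408*Ra.
ET0 = 0.0023*(31.5+17.8)*sqrt(13.5)*0.408*27.9 = 4.74 mm/day
Therefore the reference evapotranspiration ET0 = 4.74 mm/day.


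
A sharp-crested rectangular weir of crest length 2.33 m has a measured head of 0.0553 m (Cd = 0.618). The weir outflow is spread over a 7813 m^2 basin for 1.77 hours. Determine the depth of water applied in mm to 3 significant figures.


Approach: apply the rectangular weir equation with a volume-to-depth conversion, Q = (2/3)*Cd*L*sqrt(2g)*H^1.5; d = Q*t/A * 1000.
Step 1 — weir discharge:
  Q = (2/3)*0.618*2.33*sqrt(2*9.81)*0.0553^1.5 = 0.055296 m^3/s
Step 2 — volume: V = 0.055296 * 1.77*3600 = 352.34 m^3
Step 3 — depth: d = V/A * 1000 = 352.34/7813 * 1000 = 45.1 mm
Therefore the depth of water applied = 45.1 mm.


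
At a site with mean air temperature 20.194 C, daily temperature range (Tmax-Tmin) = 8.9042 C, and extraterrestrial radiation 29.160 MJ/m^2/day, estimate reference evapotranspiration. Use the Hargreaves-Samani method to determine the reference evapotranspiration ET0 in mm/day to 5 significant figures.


Approach: apply the Hargreaves-Samani method, ET0 = 0.0023*(Tmean+17.8)*sqrt(Tmax-Tmin)*0.408*Ra.
ET0 = 0.0023*(20.194+17.8)*sqrt(8.9042)*0.408*29.160 = 3.1023 mm/day
Therefore the reference evapotranspiration ET0 = 3.1023 mm/day.


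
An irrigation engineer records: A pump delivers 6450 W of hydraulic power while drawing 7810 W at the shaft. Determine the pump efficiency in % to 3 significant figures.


Approach: apply the efficiency ratio, eta = (P_out/P_in)*100.
eta = (6450 / 7810) * 100 = 82.6 %
Therefore the pump efficiency = 82.6 %.


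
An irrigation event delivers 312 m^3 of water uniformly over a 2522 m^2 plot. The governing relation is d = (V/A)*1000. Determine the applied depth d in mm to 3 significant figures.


d = (312 / 2522) * 1000 = 124 mm
Therefore the applied depth d = 124 mm.


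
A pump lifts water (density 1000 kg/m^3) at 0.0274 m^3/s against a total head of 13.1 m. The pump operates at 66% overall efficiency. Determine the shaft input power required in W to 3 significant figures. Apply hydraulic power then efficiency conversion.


Approach: apply hydraulic power then efficiency conversion, P = rho*g*Q*H; P_in = P/eta.
Step 1 — hydraulic power (P = rho*g*Q*H):
  P = 1000 * 9.81 * 0.0274 * 13.1 = 3521.2 W
Step 2 — input power: P_in = P/eta = 3521.2 / 0.66 = 5340 W
Therefore the shaft input power required = 5340 W.


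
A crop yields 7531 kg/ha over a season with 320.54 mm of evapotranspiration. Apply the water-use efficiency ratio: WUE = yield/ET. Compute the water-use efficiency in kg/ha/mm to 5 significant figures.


WUE = 7531 / 320.54 = 23.495 kg/ha/mm
Therefore the water-use efficiency = 23.495 kg/ha/mm.


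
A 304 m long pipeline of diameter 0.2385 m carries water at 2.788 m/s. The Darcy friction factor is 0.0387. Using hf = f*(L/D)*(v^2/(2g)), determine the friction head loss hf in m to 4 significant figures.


hf = 0.0387 * (304/0.2385) * (2.788^2 / (2*9.81))
hf = 19.54 m
Therefore the friction head loss hf = 19.54 m.


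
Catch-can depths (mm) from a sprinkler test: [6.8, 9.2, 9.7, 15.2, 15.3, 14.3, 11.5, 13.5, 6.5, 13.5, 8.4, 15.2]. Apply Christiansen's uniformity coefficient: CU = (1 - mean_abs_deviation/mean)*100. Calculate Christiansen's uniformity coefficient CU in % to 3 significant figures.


mean = 11.592 mm
mean |d_i - mean| = 2.9083 mm
CU = (1 - 2.9083/11.592)*100 = 74.9 %
Therefore Christiansen's uniformity coefficient CU = 74.9 %.


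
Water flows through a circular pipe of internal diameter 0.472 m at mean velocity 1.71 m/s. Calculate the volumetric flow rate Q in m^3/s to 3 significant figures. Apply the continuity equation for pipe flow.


Approach: apply the continuity equation for pipe flow, Q = A * v with A = pi*(D/2)^2.
A = pi*(0.472/2)^2 = 0.17497 m^2
Q = 0.17497 * 1.71 = 0.299 m^3/s
Therefore the volumetric flow rate Q = 0.299 m^3/s.


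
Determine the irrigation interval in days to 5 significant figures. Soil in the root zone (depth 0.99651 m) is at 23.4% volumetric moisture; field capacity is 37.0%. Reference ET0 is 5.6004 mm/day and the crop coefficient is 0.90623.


Approach: apply soil-water budget scheduling, SMD = (FC-theta)/100*depth*1000; ETc = ET0*Kc; interval = SMD/ETc.
Step 1 — soil moisture deficit:
  SMD = (37.0 - 23.4)/100 * 0.99651 * 1000 = 135.5254 mm
Step 2 — daily crop ET (ETc = ET0*Kc):
  ETc = 5.6004 * 0.90623 = 5.075250 mm/day
Step 3 — irrigation interval (SMD/ETc):
  interval = 135.5254 / 5.075250 = 26.703 days
Therefore the irrigation interval = 26.703 days.


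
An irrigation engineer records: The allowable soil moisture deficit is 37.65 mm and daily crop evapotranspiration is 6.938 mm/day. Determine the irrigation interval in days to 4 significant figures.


Approach: apply the irrigation interval relation, interval = SMD / ETc.
interval = 37.65 / 6.938 = 5.427 days
Therefore the irrigation interval = 5.427 days.


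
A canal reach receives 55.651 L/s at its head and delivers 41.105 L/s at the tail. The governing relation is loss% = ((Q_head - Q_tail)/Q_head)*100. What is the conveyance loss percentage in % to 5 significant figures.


loss = ((55.651 - 41.105)/55.651)*100 = 26.138 %
Therefore the conveyance loss percentage = 26.138 %.


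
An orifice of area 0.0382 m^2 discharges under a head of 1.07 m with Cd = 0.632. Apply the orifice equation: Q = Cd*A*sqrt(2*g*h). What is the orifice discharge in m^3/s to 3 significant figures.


Q = 0.632 * 0.0382 * sqrt(2*9.81*1.07) = 0.111 m^3/s
Therefore the orifice discharge = 0.111 m^3/s.


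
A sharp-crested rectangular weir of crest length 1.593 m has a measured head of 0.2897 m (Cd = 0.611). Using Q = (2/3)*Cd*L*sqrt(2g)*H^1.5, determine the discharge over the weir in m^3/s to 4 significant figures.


Q = (2/3)*0.611*1.593*sqrt(2*9.81)*0.2897^1.5 = 0.4482 m^3/s
Therefore the discharge over the weir = 0.4482 m^3/s.


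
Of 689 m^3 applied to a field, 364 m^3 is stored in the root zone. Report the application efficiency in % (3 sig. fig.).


Approach: apply the application efficiency ratio, Ea = (stored/applied)*100.
Ea = (364/689)*100 = 52.8 %
Therefore the application efficiency = 52.8 %.


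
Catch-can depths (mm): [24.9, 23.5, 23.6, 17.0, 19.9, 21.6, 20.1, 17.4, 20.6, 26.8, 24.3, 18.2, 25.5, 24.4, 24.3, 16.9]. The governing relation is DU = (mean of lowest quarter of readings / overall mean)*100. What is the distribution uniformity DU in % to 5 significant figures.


sorted lowest 4 of 16: [16.9, 17.0, 17.4, 18.2] -> mean = 17.37500 mm
overall mean = 21.81250 mm
DU = (17.37500/21.81250)*100 = 79.656 %
Therefore the distribution uniformity DU = 79.656 %.


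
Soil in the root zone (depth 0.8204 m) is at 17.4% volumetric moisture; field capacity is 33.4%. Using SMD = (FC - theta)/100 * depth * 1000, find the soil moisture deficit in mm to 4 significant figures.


SMD = (33.4 - 17.4)/100 * 0.8204 * 1000 = 131.3 mm
Therefore the soil moisture deficit = 131.3 mm.


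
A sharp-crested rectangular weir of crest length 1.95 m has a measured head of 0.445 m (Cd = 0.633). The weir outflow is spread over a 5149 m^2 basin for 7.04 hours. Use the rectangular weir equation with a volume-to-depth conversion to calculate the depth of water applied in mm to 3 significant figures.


Approach: apply the rectangular weir equation with a volume-to-depth conversion, Q = (2/3)*Cd*L*sqrt(2g)*H^1.5; d = Q*t/A * 1000.
Step 1 — weir discharge:
  Q = (2/3)*0.633*1.95*sqrt(2*9.81)*0.445^1.5 = 1.0820 m^3/s
Step 2 — volume: V = 1.0820 * 7.04*3600 = 27423 m^3
Step 3 — depth: d = V/A * 1000 = 27423/5149 * 1000 = 5330 mm
Therefore the depth of water applied = 5330 mm.


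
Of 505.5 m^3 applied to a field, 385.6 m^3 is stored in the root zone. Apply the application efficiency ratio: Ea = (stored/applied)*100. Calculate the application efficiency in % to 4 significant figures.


Ea = (385.6/505.5)*100 = 76.28 %
Therefore the application efficiency = 76.28 %.


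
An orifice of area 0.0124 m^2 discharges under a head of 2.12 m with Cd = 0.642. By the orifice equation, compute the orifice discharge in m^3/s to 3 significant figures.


Approach: apply the orifice equation, Q = Cd*A*sqrt(2*g*h).
Q = 0.642 * 0.0124 * sqrt(2*9.81*2.12) = 0.0513 m^3/s
Therefore the orifice discharge = 0.0513 m^3/s.


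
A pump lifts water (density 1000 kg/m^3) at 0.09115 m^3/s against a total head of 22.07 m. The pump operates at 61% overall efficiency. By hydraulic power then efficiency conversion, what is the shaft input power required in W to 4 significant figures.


Approach: apply hydraulic power then efficiency conversion, P = rho*g*Q*H; P_in = P/eta.
Step 1 — hydraulic power (P = rho*g*Q*H):
  P = 1000 * 9.81 * 0.09115 * 22.07 = 19734.6 W
Step 2 — input power: P_in = P/eta = 19734.6 / 0.61 = 32350 W
Therefore the shaft input power required = 32350 W.


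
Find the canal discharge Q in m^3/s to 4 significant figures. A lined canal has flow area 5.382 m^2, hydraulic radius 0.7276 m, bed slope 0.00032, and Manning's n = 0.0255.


Approach: apply Manning's equation, Q = (1/n)*A*R^(2/3)*S^(1/2).
Q = (1/0.0255) * 5.382 * 0.7276^(2/3) * 0.00032^(1/2) = 3.054 m^3/s
Therefore the canal discharge Q = 3.054 m^3/s.


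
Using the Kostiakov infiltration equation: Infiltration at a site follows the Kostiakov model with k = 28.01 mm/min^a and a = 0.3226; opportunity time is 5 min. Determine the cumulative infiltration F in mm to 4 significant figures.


Approach: apply the Kostiakov infiltration equation, F = k*t^a.
F = 28.01 * 5^0.3226 = 47.08 mm
Therefore the cumulative infiltration F = 47.08 mm.


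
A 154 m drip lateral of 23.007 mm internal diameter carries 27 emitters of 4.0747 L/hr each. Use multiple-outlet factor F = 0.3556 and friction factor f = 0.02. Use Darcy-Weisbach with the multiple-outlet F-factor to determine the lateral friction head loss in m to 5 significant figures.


Approach: apply Darcy-Weisbach with the multiple-outlet F-factor, Q = n*q/(3600*1000) m^3/s; v = Q/A; hf = F*f*(L/D)*(v^2/(2g)).
Q = 27*4.0747/(3600*1000) = 3.056025e-05 m^3/s
A = pi*(23.007e-3/2)^2 = 4.157286e-04 m^2, so v = Q/A = 0.07351010 m/s
hf = 0.3556*0.02*(154/0.023007)*(0.07351010^2/(2*9.81)) = 0.013111 m
Therefore the lateral friction head loss = 0.013111 m.


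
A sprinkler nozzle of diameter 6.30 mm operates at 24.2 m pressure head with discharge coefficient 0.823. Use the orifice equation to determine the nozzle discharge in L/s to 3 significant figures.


Approach: apply the orifice equation, Q = Cd*A*sqrt(2*g*h), A = pi*(d/2)^2.
A = pi*(6.30e-3/2)^2 = 3.1172e-05 m^2
Q = 0.823 * 3.1172e-05 * sqrt(2*9.81*24.2) * 1000 = 0.559 L/s
Therefore the nozzle discharge = 0.559 L/s.


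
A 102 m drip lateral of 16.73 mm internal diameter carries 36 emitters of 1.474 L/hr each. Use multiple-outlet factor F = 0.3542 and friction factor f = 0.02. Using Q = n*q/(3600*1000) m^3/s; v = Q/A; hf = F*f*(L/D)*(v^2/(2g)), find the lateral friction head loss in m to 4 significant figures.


Q = 36*1.474/(3600*1000) = 1.47400e-05 m^3/s
A = pi*(16.73e-3/2)^2 = 2.19827e-04 m^2, so v = Q/A = 0.0670526 m/s
hf = 0.3542*0.02*(102/0.01673)*(0.0670526^2/(2*9.81)) = 0.009897 m
Therefore the lateral friction head loss = 0.009897 m.


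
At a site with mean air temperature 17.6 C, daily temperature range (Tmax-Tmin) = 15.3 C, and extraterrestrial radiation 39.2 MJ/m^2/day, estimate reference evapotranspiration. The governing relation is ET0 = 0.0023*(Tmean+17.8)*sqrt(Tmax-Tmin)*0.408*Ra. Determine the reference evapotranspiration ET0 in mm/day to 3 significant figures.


ET0 = 0.0023*(17.6+17.8)*sqrt(15.3)*0.408*39.2 = 5.09 mm/day
Therefore the reference evapotranspiration ET0 = 5.09 mm/day.


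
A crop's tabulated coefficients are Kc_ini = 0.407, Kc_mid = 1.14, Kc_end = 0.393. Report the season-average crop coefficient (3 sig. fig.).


Approach: apply a simple seasonal average, Kc_avg = (Kc_ini + Kc_mid + Kc_end)/3.
Kc_avg = (0.407 + 1.14 + 0.393)/3 = 0.647
Therefore the season-average crop coefficient = 0.647.


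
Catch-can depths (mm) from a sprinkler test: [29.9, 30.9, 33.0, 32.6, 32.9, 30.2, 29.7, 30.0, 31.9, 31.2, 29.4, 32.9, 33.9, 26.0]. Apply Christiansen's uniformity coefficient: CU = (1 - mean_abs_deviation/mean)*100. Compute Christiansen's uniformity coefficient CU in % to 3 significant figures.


mean = 31.036 mm
mean |d_i - mean| = 1.5929 mm
CU = (1 - 1.5929/31.036)*100 = 94.9 %
Therefore Christiansen's uniformity coefficient CU = 94.9 %.


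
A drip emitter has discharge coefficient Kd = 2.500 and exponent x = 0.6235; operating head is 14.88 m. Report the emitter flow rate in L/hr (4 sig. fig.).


Approach: apply the emitter characteristic equation, q = Kd * h^x.
q = 2.500 * 14.88^0.6235 = 13.46 L/hr
Therefore the emitter flow rate = 13.46 L/hr.


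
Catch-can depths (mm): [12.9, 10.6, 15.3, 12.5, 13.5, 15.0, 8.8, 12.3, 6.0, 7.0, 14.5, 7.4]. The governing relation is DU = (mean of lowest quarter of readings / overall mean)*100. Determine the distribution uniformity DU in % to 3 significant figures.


sorted lowest 3 of 12: [6.0, 7.0, 7.4] -> mean = 6.8000 mm
overall mean = 11.317 mm
DU = (6.8000/11.317)*100 = 60.1 %
Therefore the distribution uniformity DU = 60.1 %.


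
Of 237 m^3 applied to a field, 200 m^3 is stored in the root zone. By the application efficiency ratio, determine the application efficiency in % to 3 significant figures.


Approach: apply the application efficiency ratio, Ea = (stored/applied)*100.
Ea = (200/237)*100 = 84.4 %
Therefore the application efficiency = 84.4 %.


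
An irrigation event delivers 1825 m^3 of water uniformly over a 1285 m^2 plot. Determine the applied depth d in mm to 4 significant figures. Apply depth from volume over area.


Approach: apply depth from volume over area, d = (V/A)*1000.
d = (1825 / 1285) * 1000 = 1420 mm
Therefore the applied depth d = 1420 mm.


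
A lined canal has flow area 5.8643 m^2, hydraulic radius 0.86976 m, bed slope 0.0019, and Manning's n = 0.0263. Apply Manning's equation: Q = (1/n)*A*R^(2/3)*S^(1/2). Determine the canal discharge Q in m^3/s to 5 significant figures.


Q = (1/0.0263) * 5.8643 * 0.86976^(2/3) * 0.0019^(1/2) = 8.8560 m^3/s
Therefore the canal discharge Q = 8.8560 m^3/s.


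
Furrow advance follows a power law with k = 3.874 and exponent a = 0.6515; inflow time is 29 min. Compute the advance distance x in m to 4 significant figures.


Approach: apply the power-law advance function, x = k*t^a.
x = 3.874 * 29^0.6515 = 34.75 m
Therefore the advance distance x = 34.75 m.


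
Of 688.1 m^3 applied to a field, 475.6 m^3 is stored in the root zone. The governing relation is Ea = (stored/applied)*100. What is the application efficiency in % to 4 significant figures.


Ea = (475.6/688.1)*100 = 69.12 %
Therefore the application efficiency = 69.12 %.


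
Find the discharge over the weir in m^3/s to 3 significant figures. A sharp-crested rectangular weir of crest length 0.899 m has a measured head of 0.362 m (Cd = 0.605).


Approach: apply the rectangular weir equation, Q = (2/3)*Cd*L*sqrt(2g)*H^1.5.
Q = (2/3)*0.605*0.899*sqrt(2*9.81)*0.362^1.5 = 0.350 m^3/s
Therefore the discharge over the weir = 0.350 m^3/s.


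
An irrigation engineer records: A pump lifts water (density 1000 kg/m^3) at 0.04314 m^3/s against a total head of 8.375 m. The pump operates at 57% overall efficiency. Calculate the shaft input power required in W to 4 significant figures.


Approach: apply hydraulic power then efficiency conversion, P = rho*g*Q*H; P_in = P/eta.
Step 1 — hydraulic power (P = rho*g*Q*H):
  P = 1000 * 9.81 * 0.04314 * 8.375 = 3544.33 W
Step 2 — input power: P_in = P/eta = 3544.33 / 0.57 = 6218 W
Therefore the shaft input power required = 6218 W.


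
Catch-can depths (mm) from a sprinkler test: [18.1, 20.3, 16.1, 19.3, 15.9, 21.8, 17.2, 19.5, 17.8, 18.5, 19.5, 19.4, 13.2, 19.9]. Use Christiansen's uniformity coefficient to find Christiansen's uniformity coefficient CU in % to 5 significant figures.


Approach: apply Christiansen's uniformity coefficient, CU = (1 - mean_abs_deviation/mean)*100.
mean = 18.32143 mm
mean |d_i - mean| = 1.661224 mm
CU = (1 - 1.661224/18.32143)*100 = 90.933 %
Therefore Christiansen's uniformity coefficient CU = 90.933 %.


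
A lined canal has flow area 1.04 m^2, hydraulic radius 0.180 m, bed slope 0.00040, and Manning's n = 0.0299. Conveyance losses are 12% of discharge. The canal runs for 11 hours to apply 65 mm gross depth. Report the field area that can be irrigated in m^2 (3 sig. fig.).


Approach: apply Manning's equation with a conveyance and depth budget, Q = (1/n)*A*R^(2/3)*S^(1/2); Q_field = Q*(1-loss); Area = Q_field*t/(d/1000).
Step 1 — canal discharge (Manning's equation):
  Q = (1/0.0299) * 1.04 * 0.180^(2/3) * 0.00040^(1/2) = 0.22177 m^3/s
Step 2 — delivered flow: Q_field = 0.22177*(1 - 12/100) = 0.19516 m^3/s
Step 3 — volume delivered: V = 0.19516 * 11*3600 = 7728.3 m^3
Step 4 — area served: A = V / (depth/1000) = 7728.3 / 0.065 = 119000 m^2
Therefore the field area that can be irrigated = 119000 m^2.


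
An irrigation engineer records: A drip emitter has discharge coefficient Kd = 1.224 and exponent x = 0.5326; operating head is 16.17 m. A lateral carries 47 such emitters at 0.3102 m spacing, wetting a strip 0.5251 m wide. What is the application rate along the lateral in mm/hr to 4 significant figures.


Approach: apply the emitter equation with a lateral mass balance, q = Kd*h^x; Q = n*q; rate = Q/(n*spacing*width).
Step 1 — single emitter flow (q = Kd*h^x):
  q = 1.224 * 16.17^0.5326 = 5.38940 L/hr
Step 2 — total lateral flow: Q = 47 * 5.38940 = 253.302 L/hr
Step 3 — wetted area: A = 47 * 0.3102 * 0.5251 = 7.65564 m^2
Step 4 — application rate: Q/A = 253.302/7.65564 = 33.09 mm/hr
Therefore the application rate along the lateral = 33.09 mm/hr.


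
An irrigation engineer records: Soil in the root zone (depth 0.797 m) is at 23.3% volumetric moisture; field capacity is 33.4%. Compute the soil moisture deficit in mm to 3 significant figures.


Approach: apply the soil moisture deficit relation, SMD = (FC - theta)/100 * depth * 1000.
SMD = (33.4 - 23.3)/100 * 0.797 * 1000 = 80.5 mm
Therefore the soil moisture deficit = 80.5 mm.


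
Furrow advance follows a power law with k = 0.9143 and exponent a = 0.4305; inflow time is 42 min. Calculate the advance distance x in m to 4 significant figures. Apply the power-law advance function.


Approach: apply the power-law advance function, x = k*t^a.
x = 0.9143 * 42^0.4305 = 4.570 m
Therefore the advance distance x = 4.570 m.


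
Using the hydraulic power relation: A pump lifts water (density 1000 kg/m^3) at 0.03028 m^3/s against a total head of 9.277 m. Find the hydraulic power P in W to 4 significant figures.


Approach: apply the hydraulic power relation, P = rho*g*Q*H.
P = 1000 * 9.81 * 0.03028 * 9.277 = 2756 W
Therefore the hydraulic power P = 2756 W.


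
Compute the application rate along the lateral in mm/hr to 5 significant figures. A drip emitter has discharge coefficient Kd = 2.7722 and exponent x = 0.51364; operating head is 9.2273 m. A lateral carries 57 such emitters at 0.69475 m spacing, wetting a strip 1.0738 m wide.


Approach: apply the emitter equation with a lateral mass balance, q = Kd*h^x; Q = n*q; rate = Q/(n*spacing*width).
Step 1 — single emitter flow (q = Kd*h^x):
  q = 2.7722 * 9.2273^0.51364 = 8.680115 L/hr
Step 2 — total lateral flow: Q = 57 * 8.680115 = 494.7666 L/hr
Step 3 — wetted area: A = 57 * 0.69475 * 1.0738 = 42.52329 m^2
Step 4 — application rate: Q/A = 494.7666/42.52329 = 11.635 mm/hr
Therefore the application rate along the lateral = 11.635 mm/hr.


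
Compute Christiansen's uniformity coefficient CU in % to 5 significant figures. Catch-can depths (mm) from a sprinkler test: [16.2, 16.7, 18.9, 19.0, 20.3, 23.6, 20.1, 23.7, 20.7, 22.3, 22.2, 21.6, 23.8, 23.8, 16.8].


Approach: apply Christiansen's uniformity coefficient, CU = (1 - mean_abs_deviation/mean)*100.
mean = 20.64667 mm
mean |d_i - mean| = 2.203556 mm
CU = (1 - 2.203556/20.64667)*100 = 89.327 %
Therefore Christiansen's uniformity coefficient CU = 89.327 %.


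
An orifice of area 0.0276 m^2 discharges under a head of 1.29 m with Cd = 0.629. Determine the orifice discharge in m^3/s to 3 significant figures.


Approach: apply the orifice equation, Q = Cd*A*sqrt(2*g*h).
Q = 0.629 * 0.0276 * sqrt(2*9.81*1.29) = 0.0873 m^3/s
Therefore the orifice discharge = 0.0873 m^3/s.


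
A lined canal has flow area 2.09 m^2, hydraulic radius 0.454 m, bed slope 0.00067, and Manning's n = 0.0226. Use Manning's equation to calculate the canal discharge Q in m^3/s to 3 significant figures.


Approach: apply Manning's equation, Q = (1/n)*A*R^(2/3)*S^(1/2).
Q = (1/0.0226) * 2.09 * 0.454^(2/3) * 0.00067^(1/2) = 1.41 m^3/s
Therefore the canal discharge Q = 1.41 m^3/s.


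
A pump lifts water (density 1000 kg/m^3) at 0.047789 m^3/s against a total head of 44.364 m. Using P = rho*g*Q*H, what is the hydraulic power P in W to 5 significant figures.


P = 1000 * 9.81 * 0.047789 * 44.364 = 20798 W
Therefore the hydraulic power P = 20798 W.


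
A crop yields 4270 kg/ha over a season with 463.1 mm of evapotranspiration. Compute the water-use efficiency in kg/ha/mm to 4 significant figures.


Approach: apply the water-use efficiency ratio, WUE = yield/ET.
WUE = 4270 / 463.1 = 9.220 kg/ha/mm
Therefore the water-use efficiency = 9.220 kg/ha/mm.


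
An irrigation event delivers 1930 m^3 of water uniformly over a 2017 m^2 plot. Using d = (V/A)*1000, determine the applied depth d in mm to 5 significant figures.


d = (1930 / 2017) * 1000 = 956.87 mm
Therefore the applied depth d = 956.87 mm.


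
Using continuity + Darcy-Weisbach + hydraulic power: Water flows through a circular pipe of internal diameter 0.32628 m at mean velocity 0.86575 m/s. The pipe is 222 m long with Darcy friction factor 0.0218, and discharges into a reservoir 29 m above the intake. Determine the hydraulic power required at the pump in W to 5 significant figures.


Approach: apply continuity + Darcy-Weisbach + hydraulic power, Q = A*v; hf = f*(L/D)*(v^2/(2g)); H = static + hf; P = rho*g*Q*H.
Step 1 — flow rate (continuity, Q = A*v):
  A = pi*(0.32628/2)^2 = 0.08361242 m^2
  Q = 0.08361242 * 0.86575 = 0.07238745 m^3/s
Step 2 — friction head loss (Darcy-Weisbach):
  hf = 0.0218 * (222/0.32628) * (0.86575^2 / (2*9.81))
  hf = 0.5666371 m
Step 3 — total head: H = 29 + 0.5666371 = 29.56664 m
Step 4 — hydraulic power (P = rho*g*Q*H):
  P = 1000 * 9.81 * 0.07238745 * 29.56664 = 20996 W
Therefore the hydraulic power required at the pump = 20996 W.


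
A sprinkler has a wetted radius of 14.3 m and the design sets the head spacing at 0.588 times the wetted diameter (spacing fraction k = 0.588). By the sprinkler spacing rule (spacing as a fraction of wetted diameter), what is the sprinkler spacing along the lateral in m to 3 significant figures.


Approach: apply the sprinkler spacing rule (spacing as a fraction of wetted diameter), S = k*(2*R).
S = 0.588 * (2 * 14.3) = 16.8 m
Therefore the sprinkler spacing along the lateral = 16.8 m.


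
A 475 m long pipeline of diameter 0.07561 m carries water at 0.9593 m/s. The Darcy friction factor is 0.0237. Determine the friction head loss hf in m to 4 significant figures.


Approach: apply the Darcy-Weisbach equation, hf = f*(L/D)*(v^2/(2g)).
hf = 0.0237 * (475/0.07561) * (0.9593^2 / (2*9.81))
hf = 6.983 m
Therefore the friction head loss hf = 6.983 m.


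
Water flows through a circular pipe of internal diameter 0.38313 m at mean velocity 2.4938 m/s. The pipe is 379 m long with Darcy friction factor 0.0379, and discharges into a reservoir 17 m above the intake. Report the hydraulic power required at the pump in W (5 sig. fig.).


Approach: apply continuity + Darcy-Weisbach + hydraulic power, Q = A*v; hf = f*(L/D)*(v^2/(2g)); H = static + hf; P = rho*g*Q*H.
Step 1 — flow rate (continuity, Q = A*v):
  A = pi*(0.38313/2)^2 = 0.1152875 m^2
  Q = 0.1152875 * 2.4938 = 0.2875040 m^3/s
Step 2 — friction head loss (Darcy-Weisbach):
  hf = 0.0379 * (379/0.38313) * (2.4938^2 / (2*9.81))
  hf = 11.88383 m
Step 3 — total head: H = 17 + 11.88383 = 28.88383 m
Step 4 — hydraulic power (P = rho*g*Q*H):
  P = 1000 * 9.81 * 0.2875040 * 28.88383 = 81464 W
Therefore the hydraulic power required at the pump = 81464 W.


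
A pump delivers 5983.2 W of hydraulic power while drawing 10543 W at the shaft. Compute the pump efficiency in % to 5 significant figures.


Approach: apply the efficiency ratio, eta = (P_out/P_in)*100.
eta = (5983.2 / 10543) * 100 = 56.750 %
Therefore the pump efficiency = 56.750 %.


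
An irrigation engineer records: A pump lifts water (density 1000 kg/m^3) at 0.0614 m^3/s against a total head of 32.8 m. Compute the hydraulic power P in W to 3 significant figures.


Approach: apply the hydraulic power relation, P = rho*g*Q*H.
P = 1000 * 9.81 * 0.0614 * 32.8 = 19800 W
Therefore the hydraulic power P = 19800 W.


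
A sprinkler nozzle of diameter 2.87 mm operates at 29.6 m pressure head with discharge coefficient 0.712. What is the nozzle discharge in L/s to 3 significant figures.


Approach: apply the orifice equation, Q = Cd*A*sqrt(2*g*h), A = pi*(d/2)^2.
A = pi*(2.87e-3/2)^2 = 6.4692e-06 m^2
Q = 0.712 * 6.4692e-06 * sqrt(2*9.81*29.6) * 1000 = 0.111 L/s
Therefore the nozzle discharge = 0.111 L/s.


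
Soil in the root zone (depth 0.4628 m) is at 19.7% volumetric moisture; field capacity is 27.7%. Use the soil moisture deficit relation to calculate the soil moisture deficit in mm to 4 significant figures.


Approach: apply the soil moisture deficit relation, SMD = (FC - theta)/100 * depth * 1000.
SMD = (27.7 - 19.7)/100 * 0.4628 * 1000 = 37.02 mm
Therefore the soil moisture deficit = 37.02 mm.


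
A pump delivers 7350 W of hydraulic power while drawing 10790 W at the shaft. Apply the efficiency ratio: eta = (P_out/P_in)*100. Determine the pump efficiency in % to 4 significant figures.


eta = (7350 / 10790) * 100 = 68.12 %
Therefore the pump efficiency = 68.12 %.


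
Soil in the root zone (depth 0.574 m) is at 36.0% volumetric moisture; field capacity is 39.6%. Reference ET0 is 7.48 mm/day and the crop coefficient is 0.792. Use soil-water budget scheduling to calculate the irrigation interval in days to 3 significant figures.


Approach: apply soil-water budget scheduling, SMD = (FC-theta)/100*depth*1000; ETc = ET0*Kc; interval = SMD/ETc.
Step 1 — soil moisture deficit:
  SMD = (39.6 - 36.0)/100 * 0.574 * 1000 = 20.664 mm
Step 2 — daily crop ET (ETc = ET0*Kc):
  ETc = 7.48 * 0.792 = 5.9242 mm/day
Step 3 — irrigation interval (SMD/ETc):
  interval = 20.664 / 5.9242 = 3.49 days
Therefore the irrigation interval = 3.49 days.


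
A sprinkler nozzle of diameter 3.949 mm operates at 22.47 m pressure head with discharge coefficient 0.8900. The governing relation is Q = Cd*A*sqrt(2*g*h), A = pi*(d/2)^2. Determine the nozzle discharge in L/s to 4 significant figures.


A = pi*(3.949e-3/2)^2 = 1.22480e-05 m^2
Q = 0.8900 * 1.22480e-05 * sqrt(2*9.81*22.47) * 1000 = 0.2289 L/s
Therefore the nozzle discharge = 0.2289 L/s.


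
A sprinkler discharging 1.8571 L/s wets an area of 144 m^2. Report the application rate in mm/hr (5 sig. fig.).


Approach: apply the application rate relation, rate = (Q/A)*3600.
rate = (1.8571 / 144) * 3600 = 46.428 mm/hr
Therefore the application rate = 46.428 mm/hr.


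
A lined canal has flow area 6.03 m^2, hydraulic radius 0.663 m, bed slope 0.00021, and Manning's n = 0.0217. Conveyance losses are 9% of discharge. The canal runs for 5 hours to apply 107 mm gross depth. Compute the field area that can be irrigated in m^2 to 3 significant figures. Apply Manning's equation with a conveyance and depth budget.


Approach: apply Manning's equation with a conveyance and depth budget, Q = (1/n)*A*R^(2/3)*S^(1/2); Q_field = Q*(1-loss); Area = Q_field*t/(d/1000).
Step 1 — canal discharge (Manning's equation):
  Q = (1/0.0217) * 6.03 * 0.663^(2/3) * 0.00021^(1/2) = 3.0618 m^3/s
Step 2 — delivered flow: Q_field = 3.0618*(1 - 9/100) = 2.7862 m^3/s
Step 3 — volume delivered: V = 2.7862 * 5*3600 = 50152 m^3
Step 4 — area served: A = V / (depth/1000) = 50152 / 0.107 = 469000 m^2
Therefore the field area that can be irrigated = 469000 m^2.


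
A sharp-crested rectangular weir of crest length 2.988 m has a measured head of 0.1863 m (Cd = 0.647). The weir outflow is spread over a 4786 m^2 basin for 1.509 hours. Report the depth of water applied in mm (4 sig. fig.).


Approach: apply the rectangular weir equation with a volume-to-depth conversion, Q = (2/3)*Cd*L*sqrt(2g)*H^1.5; d = Q*t/A * 1000.
Step 1 — weir discharge:
  Q = (2/3)*0.647*2.988*sqrt(2*9.81)*0.1863^1.5 = 0.459053 m^3/s
Step 2 — volume: V = 0.459053 * 1.509*3600 = 2493.76 m^3
Step 3 — depth: d = V/A * 1000 = 2493.76/4786 * 1000 = 521.1 mm
Therefore the depth of water applied = 521.1 mm.


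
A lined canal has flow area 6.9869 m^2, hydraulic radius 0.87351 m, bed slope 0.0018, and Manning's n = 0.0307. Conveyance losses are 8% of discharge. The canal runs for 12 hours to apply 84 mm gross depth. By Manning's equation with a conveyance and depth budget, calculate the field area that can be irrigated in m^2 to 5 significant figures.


Approach: apply Manning's equation with a conveyance and depth budget, Q = (1/n)*A*R^(2/3)*S^(1/2); Q_field = Q*(1-loss); Area = Q_field*t/(d/1000).
Step 1 — canal discharge (Manning's equation):
  Q = (1/0.0307) * 6.9869 * 0.87351^(2/3) * 0.0018^(1/2) = 8.823231 m^3/s
Step 2 — delivered flow: Q_field = 8.823231*(1 - 8/100) = 8.117373 m^3/s
Step 3 — volume delivered: V = 8.117373 * 12*3600 = 350670.5 m^3
Step 4 — area served: A = V / (depth/1000) = 350670.5 / 0.084 = 4174600 m^2
Therefore the field area that can be irrigated = 4174600 m^2.


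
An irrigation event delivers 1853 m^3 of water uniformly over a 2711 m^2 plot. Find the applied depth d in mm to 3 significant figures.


Approach: apply depth from volume over area, d = (V/A)*1000.
d = (1853 / 2711) * 1000 = 684 mm
Therefore the applied depth d = 684 mm.


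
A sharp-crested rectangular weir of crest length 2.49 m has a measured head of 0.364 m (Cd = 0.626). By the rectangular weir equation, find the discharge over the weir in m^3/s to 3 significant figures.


Approach: apply the rectangular weir equation, Q = (2/3)*Cd*L*sqrt(2g)*H^1.5.
Q = (2/3)*0.626*2.49*sqrt(2*9.81)*0.364^1.5 = 1.01 m^3/s
Therefore the discharge over the weir = 1.01 m^3/s.


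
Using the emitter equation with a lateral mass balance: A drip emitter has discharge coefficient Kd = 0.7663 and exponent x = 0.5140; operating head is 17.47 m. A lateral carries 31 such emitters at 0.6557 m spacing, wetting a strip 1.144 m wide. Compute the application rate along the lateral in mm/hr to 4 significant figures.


Approach: apply the emitter equation with a lateral mass balance, q = Kd*h^x; Q = n*q; rate = Q/(n*spacing*width).
Step 1 — single emitter flow (q = Kd*h^x):
  q = 0.7663 * 17.47^0.5140 = 3.33378 L/hr
Step 2 — total lateral flow: Q = 31 * 3.33378 = 103.347 L/hr
Step 3 — wetted area: A = 31 * 0.6557 * 1.144 = 23.2537 m^2
Step 4 — application rate: Q/A = 103.347/23.2537 = 4.444 mm/hr
Therefore the application rate along the lateral = 4.444 mm/hr.


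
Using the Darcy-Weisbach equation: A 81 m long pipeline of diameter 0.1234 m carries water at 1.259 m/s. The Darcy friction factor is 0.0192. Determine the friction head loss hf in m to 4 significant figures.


Approach: apply the Darcy-Weisbach equation, hf = f*(L/D)*(v^2/(2g)).
hf = 0.0192 * (81/0.1234) * (1.259^2 / (2*9.81))
hf = 1.018 m
Therefore the friction head loss hf = 1.018 m.


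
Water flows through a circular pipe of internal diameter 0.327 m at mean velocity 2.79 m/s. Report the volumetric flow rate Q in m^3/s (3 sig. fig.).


Approach: apply the continuity equation for pipe flow, Q = A * v with A = pi*(D/2)^2.
A = pi*(0.327/2)^2 = 0.083982 m^2
Q = 0.083982 * 2.79 = 0.234 m^3/s
Therefore the volumetric flow rate Q = 0.234 m^3/s.


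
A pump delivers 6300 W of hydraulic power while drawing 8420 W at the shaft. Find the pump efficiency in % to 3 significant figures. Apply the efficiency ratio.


Approach: apply the efficiency ratio, eta = (P_out/P_in)*100.
eta = (6300 / 8420) * 100 = 74.8 %
Therefore the pump efficiency = 74.8 %.


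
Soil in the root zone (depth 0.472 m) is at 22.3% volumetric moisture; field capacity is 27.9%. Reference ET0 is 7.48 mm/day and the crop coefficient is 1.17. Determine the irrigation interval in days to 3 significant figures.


Approach: apply soil-water budget scheduling, SMD = (FC-theta)/100*depth*1000; ETc = ET0*Kc; interval = SMD/ETc.
Step 1 — soil moisture deficit:
  SMD = (27.9 - 22.3)/100 * 0.472 * 1000 = 26.432 mm
Step 2 — daily crop ET (ETc = ET0*Kc):
  ETc = 7.48 * 1.17 = 8.7516 mm/day
Step 3 — irrigation interval (SMD/ETc):
  interval = 26.432 / 8.7516 = 3.02 days
Therefore the irrigation interval = 3.02 days.
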